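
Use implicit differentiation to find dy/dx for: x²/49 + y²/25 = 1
Differentiate the relation implicitly: treat y = y(x) and apply the chain rule, so every y-derivative picks up a y' = dy/dx factor.

With everything moved to the left-hand side, differentiate term by term:
  d/dx[x^2/49] = 2x/49
  d/dx[y^2/25] = 2y·y'/25
  d/dx[-1] = 0

Separating the contributions that come from x directly and those that come through y:
  without y':      2x/49
  multiplying y':  2y/25

so (2x/49) + (2y/25)·y' = 0, and therefore
  dy/dx = -(2x/49)/(2y/25) = -25x/(49y)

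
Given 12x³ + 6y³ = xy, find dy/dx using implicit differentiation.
Differentiate both sides with respect to x, treating y as y(x). By the chain rule, any term containing y contributes a factor of y' = dy/dx when we differentiate it.

Move every term to one side and write the relation as F(x, y) = 0. Term by term,
  d/dx[12x^3] = 36x^2
  d/dx[-xy] = -x·y' - y
  d/dx[6y^3] = 18y^2·y'

The pieces without y' make up ∂F/∂x and the coefficient of y' is ∂F/∂y:
  ∂F/∂x = 36x^2 - y,
  ∂F/∂y = -x + 18y^2.

Since d/dx[F] = ∂F/∂x + (∂F/∂y)·y' = 0, solve for y':
  (∂F/∂y)·y' = -∂F/∂x
  dy/dx = -(∂F/∂x)/(∂F/∂y) = -(36x^2 - y)/(-x + 18y^2) = (36x^2 - y)/(x - 18y^2)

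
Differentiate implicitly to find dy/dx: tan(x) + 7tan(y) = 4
Take d/dx of both sides. Since y is implicitly a function of x, the chain rule attaches a y' = dy/dx factor whenever we differentiate through y.

Set F(x, y) = (left side) − (right side), so the curve is F = 0. Differentiating each term of F:
  d/dx[tan(x)] = tan(x)^2 + 1
  d/dx[7tan(y)] = 7·y'(tan(y)^2 + 1)
  d/dx[-4] = 0

Collecting, the y'-free part is the partial derivative in x and the y' coefficient is the partial derivative in y:
  ∂F/∂x = tan(x)^2 + 1
  ∂F/∂y = 7tan(y)^2 + 7

so d/dx[F(x, y(x))] = ∂F/∂x + (∂F/∂y)·y' = 0. Rearranging,
  dy/dx = -(∂F/∂x)/(∂F/∂y) = -(tan(x)^2 + 1)/(7tan(y)^2 + 7) = -cos(y)^2/(7cos(x)^2)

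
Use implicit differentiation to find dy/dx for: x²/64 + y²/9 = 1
Take d/dx of both sides. Since y is implicitly a function of x, the chain rule attaches a y' = dy/dx factor whenever we differentiate through y.

Set F(x, y) = (left side) − (right side), so the curve is F = 0. Differentiating each term of F:
  d/dx[x^2/64] = x/32
  d/dx[y^2/9] = 2y·y'/9
  d/dx[-1] = 0

Collecting, the y'-free part is the partial derivative in x and the y' coefficient is the partial derivative in y:
  ∂F/∂x = x/32
  ∂F/∂y = 2y/9

so d/dx[F(x, y(x))] = ∂F/∂x + (∂F/∂y)·y' = 0. Rearranging,
  dy/dx = -(∂F/∂x)/(∂F/∂y) = -(x/32)/(2y/9) = -9x/(64y)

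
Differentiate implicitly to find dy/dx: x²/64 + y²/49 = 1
Differentiate the relation implicitly: treat y = y(x) and apply the chain rule, so every y-derivative picks up a y' = dy/dx factor.

With everything moved to the left-hand side, differentiate term by term:
  d/dx[x^2/64] = x/32
  d/dx[y^2/49] = 2y·y'/49
  d/dx[-1] = 0

Separating the contributions that come from x directly and those that come through y:
  without y':      x/32
  multiplying y':  2y/49

so (x/32) + (2y/49)·y' = 0, and therefore
  dy/dx = -(x/32)/(2y/49) = -49x/(64y)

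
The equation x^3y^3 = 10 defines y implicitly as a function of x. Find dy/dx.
Differentiate the relation implicitly: treat y = y(x) and apply the chain rule, so every y-derivative picks up a y' = dy/dx factor.

With everything moved to the left-hand side, differentiate term by term:
  d/dx[x^3y^3] = 3x^3y^2·y' + 3x^2y^3
  d/dx[-10] = 0

Separating the contributions that come from x directly and those that come through y:
  without y':      3x^2y^3
  multiplying y':  3x^3y^2

so (3x^2y^3) + (3x^3y^2)·y' = 0, and therefore
  dy/dx = -(3x^2y^3)/(3x^3y^2) = -y/x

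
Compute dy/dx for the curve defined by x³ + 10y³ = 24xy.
Differentiate the relation implicitly: treat y = y(x) and apply the chain rule, so every y-derivative picks up a y' = dy/dx factor.

With everything moved to the left-hand side, differentiate term by term:
  d/dx[x^3] = 3x^2
  d/dx[-24xy] = -24x·y' - 24y
  d/dx[10y^3] = 30y^2·y'

Separating the contributions that come from x directly and those that come through y:
  without y':      3x^2 - 24y
  multiplying y':  -24x + 30y^2

so (3x^2 - 24y) + (-24x + 30y^2)·y' = 0, and therefore
  dy/dx = -(3x^2 - 24y)/(-24x + 30y^2) = (x^2 - 8y)/(2(4x - 5y^2))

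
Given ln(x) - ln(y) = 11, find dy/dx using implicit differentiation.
Differentiate both sides with respect to x, treating y as y(x). By the chain rule, any term containing y contributes a factor of y' = dy/dx when we differentiate it.

Move every term to one side and write the relation as F(x, y) = 0. Term by term,
  d/dx[ln(x)] = 1/x
  d/dx[-ln(y)] = -y'/y
  d/dx[-11] = 0

The pieces without y' make up ∂F/∂x and the coefficient of y' is ∂F/∂y:
  ∂F/∂x = 1/x,
  ∂F/∂y = -1/y.

Since d/dx[F] = ∂F/∂x + (∂F/∂y)·y' = 0, solve for y':
  (∂F/∂y)·y' = -∂F/∂x
  dy/dx = -(∂F/∂x)/(∂F/∂y) = -(1/x)/(-1/y) = y/x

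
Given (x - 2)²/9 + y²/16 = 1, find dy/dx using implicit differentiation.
Apply d/dx to both sides, remembering that y depends on x. Each occurrence of y therefore brings in a y' = dy/dx via the chain rule.

With F(x, y) equal to the left-hand side minus the right, differentiate F term by term:
  d/dx[y^2/16] = y·y'/8
  d/dx[(x - 2)^2/9] = 2x/9 - 4/9
  d/dx[-1] = 0
Adding these up, d/dx[F] = 0 becomes
  (2x/9 - 4/9) + (y/8)·y' = 0,
so isolating y',
  dy/dx = -(2x/9 - 4/9)/(y/8)
        = -(2(x - 2)/9)/(y/8) = 16(2 - x)/(9y)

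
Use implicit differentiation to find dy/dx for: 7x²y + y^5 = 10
Apply d/dx to both sides, remembering that y depends on x. Each occurrence of y therefore brings in a y' = dy/dx via the chain rule.

With F(x, y) equal to the left-hand side minus the right, differentiate F term by term:
  d/dx[7x^2y] = 7x^2·y' + 14xy
  d/dx[y^5] = 5y^4·y'
  d/dx[-10] = 0
Adding these up, d/dx[F] = 0 becomes
  (14xy) + (7x^2 + 5y^4)·y' = 0,
so isolating y',
  dy/dx = -(14xy)/(7x^2 + 5y^4) = -14xy/(7x^2 + 5y^4)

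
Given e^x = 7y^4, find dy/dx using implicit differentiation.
Take d/dx of both sides. Since y is implicitly a function of x, the chain rule attaches a y' = dy/dx factor whenever we differentiate through y.

Set F(x, y) = (left side) − (right side), so the curve is F = 0. Differentiating each term of F:
  d/dx[-7y^4] = -28y^3·y'
  d/dx[e^(x)] = e^(x)

Collecting, the y'-free part is the partial derivative in x and the y' coefficient is the partial derivative in y:
  ∂F/∂x = e^(x)
  ∂F/∂y = -28y^3

so d/dx[F(x, y(x))] = ∂F/∂x + (∂F/∂y)·y' = 0. Rearranging,
  dy/dx = -(∂F/∂x)/(∂F/∂y) = -(e^(x))/(-28y^3) = e^(x)/(28y^3)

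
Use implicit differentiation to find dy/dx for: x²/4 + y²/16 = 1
Differentiate both sides with respect to x, treating y as y(x). By the chain rule, any term containing y contributes a factor of y' = dy/dx when we differentiate it.

Move every term to one side and write the relation as F(x, y) = 0. Term by term,
  d/dx[x^2/4] = x/2
  d/dx[y^2/16] = y·y'/8
  d/dx[-1] = 0

The pieces without y' make up ∂F/∂x and the coefficient of y' is ∂F/∂y:
  ∂F/∂x = x/2,
  ∂F/∂y = y/8.

Since d/dx[F] = ∂F/∂x + (∂F/∂y)·y' = 0, solve for y':
  (∂F/∂y)·y' = -∂F/∂x
  dy/dx = -(∂F/∂x)/(∂F/∂y) = -(x/2)/(y/8) = -4x/y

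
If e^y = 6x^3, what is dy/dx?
Differentiate both sides with respect to x, treating y as y(x). By the chain rule, any term containing y contributes a factor of y' = dy/dx when we differentiate it.

Move every term to one side and write the relation as F(x, y) = 0. Term by term,
  d/dx[-6x^3] = -18x^2
  d/dx[e^(y)] = y'·e^(y)

The pieces without y' make up ∂F/∂x and the coefficient of y' is ∂F/∂y:
  ∂F/∂x = -18x^2,
  ∂F/∂y = e^(y).

Since d/dx[F] = ∂F/∂x + (∂F/∂y)·y' = 0, solve for y':
  (∂F/∂y)·y' = -∂F/∂x
  dy/dx = -(∂F/∂x)/(∂F/∂y) = -(-18x^2)/(e^(y)) = 18x^2e^(-y)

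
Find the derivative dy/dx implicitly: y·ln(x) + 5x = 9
Differentiate the relation implicitly: treat y = y(x) and apply the chain rule, so every y-derivative picks up a y' = dy/dx factor.

With everything moved to the left-hand side, differentiate term by term:
  d/dx[5x] = 5
  d/dx[y·ln(x)] = y'·ln(x) + y/x
  d/dx[-9] = 0

Separating the contributions that come from x directly and those that come through y:
  without y':      5 + y/x
  multiplying y':  ln(x)

so (5 + y/x) + (ln(x))·y' = 0, and therefore
  dy/dx = -(5 + y/x)/(ln(x))
        = -((5x + y)/x)/(ln(x)) = (-5x - y)/(x·ln(x))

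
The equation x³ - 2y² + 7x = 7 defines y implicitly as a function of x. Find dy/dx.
Take d/dx of both sides. Since y is implicitly a function of x, the chain rule attaches a y' = dy/dx factor whenever we differentiate through y.

Set F(x, y) = (left side) − (right side), so the curve is F = 0. Differentiating each term of F:
  d/dx[x^3] = 3x^2
  d/dx[7x] = 7
  d/dx[-2y^2] = -4y·y'
  d/dx[-7] = 0

Collecting, the y'-free part is the partial derivative in x and the y' coefficient is the partial derivative in y:
  ∂F/∂x = 3x^2 + 7
  ∂F/∂y = -4y

so d/dx[F(x, y(x))] = ∂F/∂x + (∂F/∂y)·y' = 0. Rearranging,
  dy/dx = -(∂F/∂x)/(∂F/∂y) = -(3x^2 + 7)/(-4y) = (3x^2 + 7)/(4y)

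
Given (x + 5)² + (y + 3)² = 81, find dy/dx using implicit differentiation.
Apply d/dx to both sides, remembering that y depends on x. Each occurrence of y therefore brings in a y' = dy/dx via the chain rule.

With F(x, y) equal to the left-hand side minus the right, differentiate F term by term:
  d/dx[(x + 5)^2] = 2x + 10
  d/dx[(y + 3)^2] = 2·y'(y + 3)
  d/dx[-81] = 0
Adding these up, d/dx[F] = 0 becomes
  (2x + 10) + (2y + 6)·y' = 0,
so isolating y',
  dy/dx = -(2x + 10)/(2y + 6) = (-x - 5)/(y + 3)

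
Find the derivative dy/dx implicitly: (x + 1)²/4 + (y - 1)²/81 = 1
Differentiate both sides with respect to x, treating y as y(x). By the chain rule, any term containing y contributes a factor of y' = dy/dx when we differentiate it.

Move every term to one side and write the relation as F(x, y) = 0. Term by term,
  d/dx[(x + 1)^2/4] = x/2 + 1/2
  d/dx[(y - 1)^2/81] = 2·y'(y - 1)/81
  d/dx[-1] = 0

The pieces without y' make up ∂F/∂x and the coefficient of y' is ∂F/∂y:
  ∂F/∂x = x/2 + 1/2,
  ∂F/∂y = 2y/81 - 2/81.

Since d/dx[F] = ∂F/∂x + (∂F/∂y)·y' = 0, solve for y':
  (∂F/∂y)·y' = -∂F/∂x
  dy/dx = -(∂F/∂x)/(∂F/∂y) = -(x/2 + 1/2)/(2y/81 - 2/81)
        = -((x + 1)/2)/(2(y - 1)/81) = 81(-x - 1)/(4(y - 1))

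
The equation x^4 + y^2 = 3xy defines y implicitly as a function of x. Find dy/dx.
Differentiate both sides with respect to x, treating y as y(x). By the chain rule, any term containing y contributes a factor of y' = dy/dx when we differentiate it.

Move every term to one side and write the relation as F(x, y) = 0. Term by term,
  d/dx[x^4] = 4x^3
  d/dx[-3xy] = -3x·y' - 3y
  d/dx[y^2] = 2y·y'

The pieces without y' make up ∂F/∂x and the coefficient of y' is ∂F/∂y:
  ∂F/∂x = 4x^3 - 3y,
  ∂F/∂y = -3x + 2y.

Since d/dx[F] = ∂F/∂x + (∂F/∂y)·y' = 0, solve for y':
  (∂F/∂y)·y' = -∂F/∂x
  dy/dx = -(∂F/∂x)/(∂F/∂y) = -(4x^3 - 3y)/(-3x + 2y) = (4x^3 - 3y)/(3x - 2y)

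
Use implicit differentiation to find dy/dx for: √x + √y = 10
Apply d/dx to both sides, remembering that y depends on x. Each occurrence of y therefore brings in a y' = dy/dx via the chain rule.

With F(x, y) equal to the left-hand side minus the right, differentiate F term by term:
  d/dx[√(x)] = 1/(2√(x))
  d/dx[√(y)] = y'/(2√(y))
  d/dx[-10] = 0
Adding these up, d/dx[F] = 0 becomes
  (1/(2√(x))) + (1/(2√(y)))·y' = 0,
so isolating y',
  dy/dx = -(1/(2√(x)))/(1/(2√(y))) = -√(y)/√(x)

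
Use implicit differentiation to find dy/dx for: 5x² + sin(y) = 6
Apply d/dx to both sides, remembering that y depends on x. Each occurrence of y therefore brings in a y' = dy/dx via the chain rule.

With F(x, y) equal to the left-hand side minus the right, differentiate F term by term:
  d/dx[5x^2] = 10x
  d/dx[sin(y)] = y'·cos(y)
  d/dx[-6] = 0
Adding these up, d/dx[F] = 0 becomes
  (10x) + (cos(y))·y' = 0,
so isolating y',
  dy/dx = -(10x)/(cos(y)) = -10x/cos(y)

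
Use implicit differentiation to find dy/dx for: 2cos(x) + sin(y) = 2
Differentiate both sides with respect to x, treating y as y(x). By the chain rule, any term containing y contributes a factor of y' = dy/dx when we differentiate it.

Move every term to one side and write the relation as F(x, y) = 0. Term by term,
  d/dx[sin(y)] = y'·cos(y)
  d/dx[2cos(x)] = -2sin(x)
  d/dx[-2] = 0

The pieces without y' make up ∂F/∂x and the coefficient of y' is ∂F/∂y:
  ∂F/∂x = -2sin(x),
  ∂F/∂y = cos(y).

Since d/dx[F] = ∂F/∂x + (∂F/∂y)·y' = 0, solve for y':
  (∂F/∂y)·y' = -∂F/∂x
  dy/dx = -(∂F/∂x)/(∂F/∂y) = -(-2sin(x))/(cos(y)) = 2sin(x)/cos(y)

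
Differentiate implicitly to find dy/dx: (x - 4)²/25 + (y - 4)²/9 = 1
Take d/dx of both sides. Since y is implicitly a function of x, the chain rule attaches a y' = dy/dx factor whenever we differentiate through y.

Set F(x, y) = (left side) − (right side), so the curve is F = 0. Differentiating each term of F:
  d/dx[(x - 4)^2/25] = 2x/25 - 8/25
  d/dx[(y - 4)^2/9] = 2·y'(y - 4)/9
  d/dx[-1] = 0

Collecting, the y'-free part is the partial derivative in x and the y' coefficient is the partial derivative in y:
  ∂F/∂x = 2x/25 - 8/25
  ∂F/∂y = 2y/9 - 8/9

so d/dx[F(x, y(x))] = ∂F/∂x + (∂F/∂y)·y' = 0. Rearranging,
  dy/dx = -(∂F/∂x)/(∂F/∂y) = -(2x/25 - 8/25)/(2y/9 - 8/9)
        = -(2(x - 4)/25)/(2(y - 4)/9) = 9(4 - x)/(25(y - 4))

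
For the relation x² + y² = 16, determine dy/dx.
Take d/dx of both sides. Since y is implicitly a function of x, the chain rule attaches a y' = dy/dx factor whenever we differentiate through y.

Set F(x, y) = (left side) − (right side), so the curve is F = 0. Differentiating each term of F:
  d/dx[x^2] = 2x
  d/dx[y^2] = 2y·y'
  d/dx[-16] = 0

Collecting, the y'-free part is the partial derivative in x and the y' coefficient is the partial derivative in y:
  ∂F/∂x = 2x
  ∂F/∂y = 2y

so d/dx[F(x, y(x))] = ∂F/∂x + (∂F/∂y)·y' = 0. Rearranging,
  dy/dx = -(∂F/∂x)/(∂F/∂y) = -(2x)/(2y) = -x/y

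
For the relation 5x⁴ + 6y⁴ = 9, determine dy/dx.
Take d/dx of both sides. Since y is implicitly a function of x, the chain rule attaches a y' = dy/dx factor whenever we differentiate through y.

Set F(x, y) = (left side) − (right side), so the curve is F = 0. Differentiating each term of F:
  d/dx[5x^4] = 20x^3
  d/dx[6y^4] = 24y^3·y'
  d/dx[-9] = 0

Collecting, the y'-free part is the partial derivative in x and the y' coefficient is the partial derivative in y:
  ∂F/∂x = 20x^3
  ∂F/∂y = 24y^3

so d/dx[F(x, y(x))] = ∂F/∂x + (∂F/∂y)·y' = 0. Rearranging,
  dy/dx = -(∂F/∂x)/(∂F/∂y) = -(20x^3)/(24y^3) = -5x^3/(6y^3)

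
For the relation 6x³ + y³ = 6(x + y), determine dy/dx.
Take d/dx of both sides. Since y is implicitly a function of x, the chain rule attaches a y' = dy/dx factor whenever we differentiate through y.

Set F(x, y) = (left side) − (right side), so the curve is F = 0. Differentiating each term of F:
  d/dx[6x^3] = 18x^2
  d/dx[-6x] = -6
  d/dx[y^3] = 3y^2·y'
  d/dx[-6y] = -6·y'

Collecting, the y'-free part is the partial derivative in x and the y' coefficient is the partial derivative in y:
  ∂F/∂x = 18x^2 - 6
  ∂F/∂y = 3y^2 - 6

so d/dx[F(x, y(x))] = ∂F/∂x + (∂F/∂y)·y' = 0. Rearranging,
  dy/dx = -(∂F/∂x)/(∂F/∂y) = -(18x^2 - 6)/(3y^2 - 6) = 2(1 - 3x^2)/(y^2 - 2)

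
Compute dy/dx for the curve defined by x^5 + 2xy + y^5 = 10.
Apply d/dx to both sides, remembering that y depends on x. Each occurrence of y therefore brings in a y' = dy/dx via the chain rule.

With F(x, y) equal to the left-hand side minus the right, differentiate F term by term:
  d/dx[x^5] = 5x^4
  d/dx[2xy] = 2x·y' + 2y
  d/dx[y^5] = 5y^4·y'
  d/dx[-10] = 0
Adding these up, d/dx[F] = 0 becomes
  (5x^4 + 2y) + (2x + 5y^4)·y' = 0,
so isolating y',
  dy/dx = -(5x^4 + 2y)/(2x + 5y^4) = (-5x^4 - 2y)/(2x + 5y^4)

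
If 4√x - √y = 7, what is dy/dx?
Apply d/dx to both sides, remembering that y depends on x. Each occurrence of y therefore brings in a y' = dy/dx via the chain rule.

With F(x, y) equal to the left-hand side minus the right, differentiate F term by term:
  d/dx[4√(x)] = 2/√(x)
  d/dx[-√(y)] = -y'/(2√(y))
  d/dx[-7] = 0
Adding these up, d/dx[F] = 0 becomes
  (2/√(x)) + (-1/(2√(y)))·y' = 0,
so isolating y',
  dy/dx = -(2/√(x))/(-1/(2√(y))) = 4√(y)/√(x)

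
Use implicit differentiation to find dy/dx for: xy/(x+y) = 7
Apply d/dx to both sides, remembering that y depends on x. Each occurrence of y therefore brings in a y' = dy/dx via the chain rule.

With F(x, y) equal to the left-hand side minus the right, differentiate F term by term:
  d/dx[xy/(x + y)] = xy(-y' - 1)/(x + y)^2 + x·y'/(x + y) + y/(x + y)
  d/dx[-7] = 0
Adding these up, d/dx[F] = 0 becomes
  (-xy/(x + y)^2 + y/(x + y)) + (-xy/(x + y)^2 + x/(x + y))·y' = 0,
so isolating y',
  dy/dx = -(-xy/(x + y)^2 + y/(x + y))/(-xy/(x + y)^2 + x/(x + y))
        = -(y^2/(x + y)^2)/(x^2/(x + y)^2) = -y^2/x^2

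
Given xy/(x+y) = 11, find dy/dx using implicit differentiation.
Apply d/dx to both sides, remembering that y depends on x. Each occurrence of y therefore brings in a y' = dy/dx via the chain rule.

With F(x, y) equal to the left-hand side minus the right, differentiate F term by term:
  d/dx[xy/(x + y)] = xy(-y' - 1)/(x + y)^2 + x·y'/(x + y) + y/(x + y)
  d/dx[-11] = 0
Adding these up, d/dx[F] = 0 becomes
  (-xy/(x + y)^2 + y/(x + y)) + (-xy/(x + y)^2 + x/(x + y))·y' = 0,
so isolating y',
  dy/dx = -(-xy/(x + y)^2 + y/(x + y))/(-xy/(x + y)^2 + x/(x + y))
        = -(y^2/(x + y)^2)/(x^2/(x + y)^2) = -y^2/x^2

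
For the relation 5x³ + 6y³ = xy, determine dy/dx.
Apply d/dx to both sides, remembering that y depends on x. Each occurrence of y therefore brings in a y' = dy/dx via the chain rule.

With F(x, y) equal to the left-hand side minus the right, differentiate F term by term:
  d/dx[5x^3] = 15x^2
  d/dx[-xy] = -x·y' - y
  d/dx[6y^3] = 18y^2·y'
Adding these up, d/dx[F] = 0 becomes
  (15x^2 - y) + (-x + 18y^2)·y' = 0,
so isolating y',
  dy/dx = -(15x^2 - y)/(-x + 18y^2) = (15x^2 - y)/(x - 18y^2)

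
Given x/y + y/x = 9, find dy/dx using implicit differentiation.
Apply d/dx to both sides, remembering that y depends on x. Each occurrence of y therefore brings in a y' = dy/dx via the chain rule.

With F(x, y) equal to the left-hand side minus the right, differentiate F term by term:
  d/dx[x/y] = -x·y'/y^2 + 1/y
  d/dx[y/x] = y'/x - y/x^2
  d/dx[-9] = 0
Adding these up, d/dx[F] = 0 becomes
  (1/y - y/x^2) + (-x/y^2 + 1/x)·y' = 0,
so isolating y',
  dy/dx = -(1/y - y/x^2)/(-x/y^2 + 1/x)
        = -((x - y)(x + y)/(x^2y))/(-(x - y)(x + y)/(xy^2)) = y/x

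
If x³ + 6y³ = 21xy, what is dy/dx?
Differentiate both sides with respect to x, treating y as y(x). By the chain rule, any term containing y contributes a factor of y' = dy/dx when we differentiate it.

Move every term to one side and write the relation as F(x, y) = 0. Term by term,
  d/dx[x^3] = 3x^2
  d/dx[-21xy] = -21x·y' - 21y
  d/dx[6y^3] = 18y^2·y'

The pieces without y' make up ∂F/∂x and the coefficient of y' is ∂F/∂y:
  ∂F/∂x = 3x^2 - 21y,
  ∂F/∂y = -21x + 18y^2.

Since d/dx[F] = ∂F/∂x + (∂F/∂y)·y' = 0, solve for y':
  (∂F/∂y)·y' = -∂F/∂x
  dy/dx = -(∂F/∂x)/(∂F/∂y) = -(3x^2 - 21y)/(-21x + 18y^2) = (x^2 - 7y)/(7x - 6y^2)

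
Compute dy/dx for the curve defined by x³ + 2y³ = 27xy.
Apply d/dx to both sides, remembering that y depends on x. Each occurrence of y therefore brings in a y' = dy/dx via the chain rule.

With F(x, y) equal to the left-hand side minus the right, differentiate F term by term:
  d/dx[x^3] = 3x^2
  d/dx[-27xy] = -27x·y' - 27y
  d/dx[2y^3] = 6y^2·y'
Adding these up, d/dx[F] = 0 becomes
  (3x^2 - 27y) + (-27x + 6y^2)·y' = 0,
so isolating y',
  dy/dx = -(3x^2 - 27y)/(-27x + 6y^2) = (x^2 - 9y)/(9x - 2y^2)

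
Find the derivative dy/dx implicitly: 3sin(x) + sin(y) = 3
Apply d/dx to both sides, remembering that y depends on x. Each occurrence of y therefore brings in a y' = dy/dx via the chain rule.

With F(x, y) equal to the left-hand side minus the right, differentiate F term by term:
  d/dx[3sin(x)] = 3cos(x)
  d/dx[sin(y)] = y'·cos(y)
  d/dx[-3] = 0
Adding these up, d/dx[F] = 0 becomes
  (3cos(x)) + (cos(y))·y' = 0,
so isolating y',
  dy/dx = -(3cos(x))/(cos(y)) = -3cos(x)/cos(y)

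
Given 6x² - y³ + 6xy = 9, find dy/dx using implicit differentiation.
Take d/dx of both sides. Since y is implicitly a function of x, the chain rule attaches a y' = dy/dx factor whenever we differentiate through y.

Set F(x, y) = (left side) − (right side), so the curve is F = 0. Differentiating each term of F:
  d/dx[6x^2] = 12x
  d/dx[6xy] = 6x·y' + 6y
  d/dx[-y^3] = -3y^2·y'
  d/dx[-9] = 0

Collecting, the y'-free part is the partial derivative in x and the y' coefficient is the partial derivative in y:
  ∂F/∂x = 12x + 6y
  ∂F/∂y = 6x - 3y^2

so d/dx[F(x, y(x))] = ∂F/∂x + (∂F/∂y)·y' = 0. Rearranging,
  dy/dx = -(∂F/∂x)/(∂F/∂y) = -(12x + 6y)/(6x - 3y^2) = 2(-2x - y)/(2x - y^2)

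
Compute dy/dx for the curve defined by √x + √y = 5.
Apply d/dx to both sides, remembering that y depends on x. Each occurrence of y therefore brings in a y' = dy/dx via the chain rule.

With F(x, y) equal to the left-hand side minus the right, differentiate F term by term:
  d/dx[√(x)] = 1/(2√(x))
  d/dx[√(y)] = y'/(2√(y))
  d/dx[-5] = 0
Adding these up, d/dx[F] = 0 becomes
  (1/(2√(x))) + (1/(2√(y)))·y' = 0,
so isolating y',
  dy/dx = -(1/(2√(x)))/(1/(2√(y))) = -√(y)/√(x)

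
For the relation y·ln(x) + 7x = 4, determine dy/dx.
Apply d/dx to both sides, remembering that y depends on x. Each occurrence of y therefore brings in a y' = dy/dx via the chain rule.

With F(x, y) equal to the left-hand side minus the right, differentiate F term by term:
  d/dx[7x] = 7
  d/dx[y·ln(x)] = y'·ln(x) + y/x
  d/dx[-4] = 0
Adding these up, d/dx[F] = 0 becomes
  (7 + y/x) + (ln(x))·y' = 0,
so isolating y',
  dy/dx = -(7 + y/x)/(ln(x))
        = -((7x + y)/x)/(ln(x)) = (-7x - y)/(x·ln(x))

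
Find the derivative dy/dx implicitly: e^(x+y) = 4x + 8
Take d/dx of both sides. Since y is implicitly a function of x, the chain rule attaches a y' = dy/dx factor whenever we differentiate through y.

Set F(x, y) = (left side) − (right side), so the curve is F = 0. Differentiating each term of F:
  d/dx[-4x] = -4
  d/dx[e^(x + y)] = (y' + 1)·e^(x + y)
  d/dx[-8] = 0

Collecting, the y'-free part is the partial derivative in x and the y' coefficient is the partial derivative in y:
  ∂F/∂x = e^(x + y) - 4
  ∂F/∂y = e^(x + y)

so d/dx[F(x, y(x))] = ∂F/∂x + (∂F/∂y)·y' = 0. Rearranging,
  dy/dx = -(∂F/∂x)/(∂F/∂y) = -(e^(x + y) - 4)/(e^(x + y)) = 4e^(-x - y) - 1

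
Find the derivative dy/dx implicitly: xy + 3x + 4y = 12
Take d/dx of both sides. Since y is implicitly a function of x, the chain rule attaches a y' = dy/dx factor whenever we differentiate through y.

Set F(x, y) = (left side) − (right side), so the curve is F = 0. Differentiating each term of F:
  d/dx[xy] = x·y' + y
  d/dx[3x] = 3
  d/dx[4y] = 4·y'
  d/dx[-12] = 0

Collecting, the y'-free part is the partial derivative in x and the y' coefficient is the partial derivative in y:
  ∂F/∂x = y + 3
  ∂F/∂y = x + 4

so d/dx[F(x, y(x))] = ∂F/∂x + (∂F/∂y)·y' = 0. Rearranging,
  dy/dx = -(∂F/∂x)/(∂F/∂y) = -(y + 3)/(x + 4) = (-y - 3)/(x + 4)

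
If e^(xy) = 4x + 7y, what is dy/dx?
Apply d/dx to both sides, remembering that y depends on x. Each occurrence of y therefore brings in a y' = dy/dx via the chain rule.

With F(x, y) equal to the left-hand side minus the right, differentiate F term by term:
  d/dx[-4x] = -4
  d/dx[-7y] = -7·y'
  d/dx[e^(xy)] = (x·y' + y)·e^(xy)
Adding these up, d/dx[F] = 0 becomes
  (y·e^(xy) - 4) + (x·e^(xy) - 7)·y' = 0,
so isolating y',
  dy/dx = -(y·e^(xy) - 4)/(x·e^(xy) - 7) = (-y·e^(xy) + 4)/(x·e^(xy) - 7)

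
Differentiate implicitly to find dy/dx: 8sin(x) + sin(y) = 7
Apply d/dx to both sides, remembering that y depends on x. Each occurrence of y therefore brings in a y' = dy/dx via the chain rule.

With F(x, y) equal to the left-hand side minus the right, differentiate F term by term:
  d/dx[8sin(x)] = 8cos(x)
  d/dx[sin(y)] = y'·cos(y)
  d/dx[-7] = 0
Adding these up, d/dx[F] = 0 becomes
  (8cos(x)) + (cos(y))·y' = 0,
so isolating y',
  dy/dx = -(8cos(x))/(cos(y)) = -8cos(x)/cos(y)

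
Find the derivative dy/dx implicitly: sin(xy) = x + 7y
Take d/dx of both sides. Since y is implicitly a function of x, the chain rule attaches a y' = dy/dx factor whenever we differentiate through y.

Set F(x, y) = (left side) − (right side), so the curve is F = 0. Differentiating each term of F:
  d/dx[-x] = -1
  d/dx[-7y] = -7·y'
  d/dx[sin(xy)] = (x·y' + y)·cos(xy)

Collecting, the y'-free part is the partial derivative in x and the y' coefficient is the partial derivative in y:
  ∂F/∂x = y·cos(xy) - 1
  ∂F/∂y = x·cos(xy) - 7

so d/dx[F(x, y(x))] = ∂F/∂x + (∂F/∂y)·y' = 0. Rearranging,
  dy/dx = -(∂F/∂x)/(∂F/∂y) = -(y·cos(xy) - 1)/(x·cos(xy) - 7) = (-y·cos(xy) + 1)/(x·cos(xy) - 7)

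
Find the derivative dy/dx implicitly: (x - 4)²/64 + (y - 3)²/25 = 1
Differentiate the relation implicitly: treat y = y(x) and apply the chain rule, so every y-derivative picks up a y' = dy/dx factor.

With everything moved to the left-hand side, differentiate term by term:
  d/dx[(x - 4)^2/64] = x/32 - 1/8
  d/dx[(y - 3)^2/25] = 2·y'(y - 3)/25
  d/dx[-1] = 0

Separating the contributions that come from x directly and those that come through y:
  without y':      x/32 - 1/8
  multiplying y':  2y/25 - 6/25

so (x/32 - 1/8) + (2y/25 - 6/25)·y' = 0, and therefore
  dy/dx = -(x/32 - 1/8)/(2y/25 - 6/25)
        = -((x - 4)/32)/(2(y - 3)/25) = 25(4 - x)/(64(y - 3))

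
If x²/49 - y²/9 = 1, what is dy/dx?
Apply d/dx to both sides, remembering that y depends on x. Each occurrence of y therefore brings in a y' = dy/dx via the chain rule.

With F(x, y) equal to the left-hand side minus the right, differentiate F term by term:
  d/dx[x^2/49] = 2x/49
  d/dx[-y^2/9] = -2y·y'/9
  d/dx[-1] = 0
Adding these up, d/dx[F] = 0 becomes
  (2x/49) + (-2y/9)·y' = 0,
so isolating y',
  dy/dx = -(2x/49)/(-2y/9) = 9x/(49y)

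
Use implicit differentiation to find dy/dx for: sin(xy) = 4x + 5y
Take d/dx of both sides. Since y is implicitly a function of x, the chain rule attaches a y' = dy/dx factor whenever we differentiate through y.

Set F(x, y) = (left side) − (right side), so the curve is F = 0. Differentiating each term of F:
  d/dx[-4x] = -4
  d/dx[-5y] = -5·y'
  d/dx[sin(xy)] = (x·y' + y)·cos(xy)

Collecting, the y'-free part is the partial derivative in x and the y' coefficient is the partial derivative in y:
  ∂F/∂x = y·cos(xy) - 4
  ∂F/∂y = x·cos(xy) - 5

so d/dx[F(x, y(x))] = ∂F/∂x + (∂F/∂y)·y' = 0. Rearranging,
  dy/dx = -(∂F/∂x)/(∂F/∂y) = -(y·cos(xy) - 4)/(x·cos(xy) - 5) = (-y·cos(xy) + 4)/(x·cos(xy) - 5)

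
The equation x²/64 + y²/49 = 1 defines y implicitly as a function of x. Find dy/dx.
Apply d/dx to both sides, remembering that y depends on x. Each occurrence of y therefore brings in a y' = dy/dx via the chain rule.

With F(x, y) equal to the left-hand side minus the right, differentiate F term by term:
  d/dx[x^2/64] = x/32
  d/dx[y^2/49] = 2y·y'/49
  d/dx[-1] = 0
Adding these up, d/dx[F] = 0 becomes
  (x/32) + (2y/49)·y' = 0,
so isolating y',
  dy/dx = -(x/32)/(2y/49) = -49x/(64y)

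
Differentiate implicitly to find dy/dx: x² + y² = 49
Apply d/dx to both sides, remembering that y depends on x. Each occurrence of y therefore brings in a y' = dy/dx via the chain rule.

With F(x, y) equal to the left-hand side minus the right, differentiate F term by term:
  d/dx[x^2] = 2x
  d/dx[y^2] = 2y·y'
  d/dx[-49] = 0
Adding these up, d/dx[F] = 0 becomes
  (2x) + (2y)·y' = 0,
so isolating y',
  dy/dx = -(2x)/(2y) = -x/y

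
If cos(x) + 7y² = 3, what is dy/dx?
Differentiate both sides with respect to x, treating y as y(x). By the chain rule, any term containing y contributes a factor of y' = dy/dx when we differentiate it.

Move every term to one side and write the relation as F(x, y) = 0. Term by term,
  d/dx[7y^2] = 14y·y'
  d/dx[cos(x)] = -sin(x)
  d/dx[-3] = 0

The pieces without y' make up ∂F/∂x and the coefficient of y' is ∂F/∂y:
  ∂F/∂x = -sin(x),
  ∂F/∂y = 14y.

Since d/dx[F] = ∂F/∂x + (∂F/∂y)·y' = 0, solve for y':
  (∂F/∂y)·y' = -∂F/∂x
  dy/dx = -(∂F/∂x)/(∂F/∂y) = -(-sin(x))/(14y) = sin(x)/(14y)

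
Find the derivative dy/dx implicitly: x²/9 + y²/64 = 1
Apply d/dx to both sides, remembering that y depends on x. Each occurrence of y therefore brings in a y' = dy/dx via the chain rule.

With F(x, y) equal to the left-hand side minus the right, differentiate F term by term:
  d/dx[x^2/9] = 2x/9
  d/dx[y^2/64] = y·y'/32
  d/dx[-1] = 0
Adding these up, d/dx[F] = 0 becomes
  (2x/9) + (y/32)·y' = 0,
so isolating y',
  dy/dx = -(2x/9)/(y/32) = -64x/(9y)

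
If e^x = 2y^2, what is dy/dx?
Take d/dx of both sides. Since y is implicitly a function of x, the chain rule attaches a y' = dy/dx factor whenever we differentiate through y.

Set F(x, y) = (left side) − (right side), so the curve is F = 0. Differentiating each term of F:
  d/dx[-2y^2] = -4y·y'
  d/dx[e^(x)] = e^(x)

Collecting, the y'-free part is the partial derivative in x and the y' coefficient is the partial derivative in y:
  ∂F/∂x = e^(x)
  ∂F/∂y = -4y

so d/dx[F(x, y(x))] = ∂F/∂x + (∂F/∂y)·y' = 0. Rearranging,
  dy/dx = -(∂F/∂x)/(∂F/∂y) = -(e^(x))/(-4y) = e^(x)/(4y)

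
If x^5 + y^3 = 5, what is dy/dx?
Apply d/dx to both sides, remembering that y depends on x. Each occurrence of y therefore brings in a y' = dy/dx via the chain rule.

With F(x, y) equal to the left-hand side minus the right, differentiate F term by term:
  d/dx[x^5] = 5x^4
  d/dx[y^3] = 3y^2·y'
  d/dx[-5] = 0
Adding these up, d/dx[F] = 0 becomes
  (5x^4) + (3y^2)·y' = 0,
so isolating y',
  dy/dx = -(5x^4)/(3y^2) = -5x^4/(3y^2)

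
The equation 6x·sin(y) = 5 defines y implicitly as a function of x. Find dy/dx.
Differentiate both sides with respect to x, treating y as y(x). By the chain rule, any term containing y contributes a factor of y' = dy/dx when we differentiate it.

Move every term to one side and write the relation as F(x, y) = 0. Term by term,
  d/dx[6x·sin(y)] = 6x·y'·cos(y) + 6sin(y)
  d/dx[-5] = 0

The pieces without y' make up ∂F/∂x and the coefficient of y' is ∂F/∂y:
  ∂F/∂x = 6sin(y),
  ∂F/∂y = 6x·cos(y).

Since d/dx[F] = ∂F/∂x + (∂F/∂y)·y' = 0, solve for y':
  (∂F/∂y)·y' = -∂F/∂x
  dy/dx = -(∂F/∂x)/(∂F/∂y) = -(6sin(y))/(6x·cos(y)) = -tan(y)/x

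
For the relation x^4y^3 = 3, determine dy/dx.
Apply d/dx to both sides, remembering that y depends on x. Each occurrence of y therefore brings in a y' = dy/dx via the chain rule.

With F(x, y) equal to the left-hand side minus the right, differentiate F term by term:
  d/dx[x^4y^3] = 3x^4y^2·y' + 4x^3y^3
  d/dx[-3] = 0
Adding these up, d/dx[F] = 0 becomes
  (4x^3y^3) + (3x^4y^2)·y' = 0,
so isolating y',
  dy/dx = -(4x^3y^3)/(3x^4y^2) = -4y/(3x)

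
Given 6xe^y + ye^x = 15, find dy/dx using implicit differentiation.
Apply d/dx to both sides, remembering that y depends on x. Each occurrence of y therefore brings in a y' = dy/dx via the chain rule.

With F(x, y) equal to the left-hand side minus the right, differentiate F term by term:
  d/dx[6x·e^(y)] = 6x·y'·e^(y) + 6e^(y)
  d/dx[y·e^(x)] = y·e^(x) + y'·e^(x)
  d/dx[-15] = 0
Adding these up, d/dx[F] = 0 becomes
  (y·e^(x) + 6e^(y)) + (6x·e^(y) + e^(x))·y' = 0,
so isolating y',
  dy/dx = -(y·e^(x) + 6e^(y))/(6x·e^(y) + e^(x)) = (-y·e^(x) - 6e^(y))/(6x·e^(y) + e^(x))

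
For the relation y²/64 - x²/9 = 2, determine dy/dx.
Differentiate both sides with respect to x, treating y as y(x). By the chain rule, any term containing y contributes a factor of y' = dy/dx when we differentiate it.

Move every term to one side and write the relation as F(x, y) = 0. Term by term,
  d/dx[-x^2/9] = -2x/9
  d/dx[y^2/64] = y·y'/32
  d/dx[-2] = 0

The pieces without y' make up ∂F/∂x and the coefficient of y' is ∂F/∂y:
  ∂F/∂x = -2x/9,
  ∂F/∂y = y/32.

Since d/dx[F] = ∂F/∂x + (∂F/∂y)·y' = 0, solve for y':
  (∂F/∂y)·y' = -∂F/∂x
  dy/dx = -(∂F/∂x)/(∂F/∂y) = -(-2x/9)/(y/32) = 64x/(9y)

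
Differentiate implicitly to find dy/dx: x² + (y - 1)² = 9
Take d/dx of both sides. Since y is implicitly a function of x, the chain rule attaches a y' = dy/dx factor whenever we differentiate through y.

Set F(x, y) = (left side) − (right side), so the curve is F = 0. Differentiating each term of F:
  d/dx[x^2] = 2x
  d/dx[(y - 1)^2] = 2·y'(y - 1)
  d/dx[-9] = 0

Collecting, the y'-free part is the partial derivative in x and the y' coefficient is the partial derivative in y:
  ∂F/∂x = 2x
  ∂F/∂y = 2y - 2

so d/dx[F(x, y(x))] = ∂F/∂x + (∂F/∂y)·y' = 0. Rearranging,
  dy/dx = -(∂F/∂x)/(∂F/∂y) = -(2x)/(2y - 2) = -x/(y - 1)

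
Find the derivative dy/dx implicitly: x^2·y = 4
Take d/dx of both sides. Since y is implicitly a function of x, the chain rule attaches a y' = dy/dx factor whenever we differentiate through y.

Set F(x, y) = (left side) − (right side), so the curve is F = 0. Differentiating each term of F:
  d/dx[x^2y] = x^2·y' + 2xy
  d/dx[-4] = 0

Collecting, the y'-free part is the partial derivative in x and the y' coefficient is the partial derivative in y:
  ∂F/∂x = 2xy
  ∂F/∂y = x^2

so d/dx[F(x, y(x))] = ∂F/∂x + (∂F/∂y)·y' = 0. Rearranging,
  dy/dx = -(∂F/∂x)/(∂F/∂y) = -(2xy)/(x^2) = -2y/x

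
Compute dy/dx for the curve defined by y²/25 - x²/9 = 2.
Take d/dx of both sides. Since y is implicitly a function of x, the chain rule attaches a y' = dy/dx factor whenever we differentiate through y.

Set F(x, y) = (left side) − (right side), so the curve is F = 0. Differentiating each term of F:
  d/dx[-x^2/9] = -2x/9
  d/dx[y^2/25] = 2y·y'/25
  d/dx[-2] = 0

Collecting, the y'-free part is the partial derivative in x and the y' coefficient is the partial derivative in y:
  ∂F/∂x = -2x/9
  ∂F/∂y = 2y/25

so d/dx[F(x, y(x))] = ∂F/∂x + (∂F/∂y)·y' = 0. Rearranging,
  dy/dx = -(∂F/∂x)/(∂F/∂y) = -(-2x/9)/(2y/25) = 25x/(9y)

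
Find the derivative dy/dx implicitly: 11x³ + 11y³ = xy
Apply d/dx to both sides, remembering that y depends on x. Each occurrence of y therefore brings in a y' = dy/dx via the chain rule.

With F(x, y) equal to the left-hand side minus the right, differentiate F term by term:
  d/dx[11x^3] = 33x^2
  d/dx[-xy] = -x·y' - y
  d/dx[11y^3] = 33y^2·y'
Adding these up, d/dx[F] = 0 becomes
  (33x^2 - y) + (-x + 33y^2)·y' = 0,
so isolating y',
  dy/dx = -(33x^2 - y)/(-x + 33y^2) = (33x^2 - y)/(x - 33y^2)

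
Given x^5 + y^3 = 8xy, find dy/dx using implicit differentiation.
Differentiate both sides with respect to x, treating y as y(x). By the chain rule, any term containing y contributes a factor of y' = dy/dx when we differentiate it.

Move every term to one side and write the relation as F(x, y) = 0. Term by term,
  d/dx[x^5] = 5x^4
  d/dx[-8xy] = -8x·y' - 8y
  d/dx[y^3] = 3y^2·y'

The pieces without y' make up ∂F/∂x and the coefficient of y' is ∂F/∂y:
  ∂F/∂x = 5x^4 - 8y,
  ∂F/∂y = -8x + 3y^2.

Since d/dx[F] = ∂F/∂x + (∂F/∂y)·y' = 0, solve for y':
  (∂F/∂y)·y' = -∂F/∂x
  dy/dx = -(∂F/∂x)/(∂F/∂y) = -(5x^4 - 8y)/(-8x + 3y^2) = (5x^4 - 8y)/(8x - 3y^2)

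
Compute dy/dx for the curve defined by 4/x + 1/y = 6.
Differentiate both sides with respect to x, treating y as y(x). By the chain rule, any term containing y contributes a factor of y' = dy/dx when we differentiate it.

Move every term to one side and write the relation as F(x, y) = 0. Term by term,
  d/dx[1/y] = -y'/y^2
  d/dx[4/x] = -4/x^2
  d/dx[-6] = 0

The pieces without y' make up ∂F/∂x and the coefficient of y' is ∂F/∂y:
  ∂F/∂x = -4/x^2,
  ∂F/∂y = -1/y^2.

Since d/dx[F] = ∂F/∂x + (∂F/∂y)·y' = 0, solve for y':
  (∂F/∂y)·y' = -∂F/∂x
  dy/dx = -(∂F/∂x)/(∂F/∂y) = -(-4/x^2)/(-1/y^2) = -4y^2/x^2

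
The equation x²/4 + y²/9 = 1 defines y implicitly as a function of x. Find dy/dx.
Take d/dx of both sides. Since y is implicitly a function of x, the chain rule attaches a y' = dy/dx factor whenever we differentiate through y.

Set F(x, y) = (left side) − (right side), so the curve is F = 0. Differentiating each term of F:
  d/dx[x^2/4] = x/2
  d/dx[y^2/9] = 2y·y'/9
  d/dx[-1] = 0

Collecting, the y'-free part is the partial derivative in x and the y' coefficient is the partial derivative in y:
  ∂F/∂x = x/2
  ∂F/∂y = 2y/9

so d/dx[F(x, y(x))] = ∂F/∂x + (∂F/∂y)·y' = 0. Rearranging,
  dy/dx = -(∂F/∂x)/(∂F/∂y) = -(x/2)/(2y/9) = -9x/(4y)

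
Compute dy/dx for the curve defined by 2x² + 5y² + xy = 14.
Apply d/dx to both sides, remembering that y depends on x. Each occurrence of y therefore brings in a y' = dy/dx via the chain rule.

With F(x, y) equal to the left-hand side minus the right, differentiate F term by term:
  d/dx[2x^2] = 4x
  d/dx[xy] = x·y' + y
  d/dx[5y^2] = 10y·y'
  d/dx[-14] = 0
Adding these up, d/dx[F] = 0 becomes
  (4x + y) + (x + 10y)·y' = 0,
so isolating y',
  dy/dx = -(4x + y)/(x + 10y) = (-4x - y)/(x + 10y)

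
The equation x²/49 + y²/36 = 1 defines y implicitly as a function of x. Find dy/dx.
Differentiate the relation implicitly: treat y = y(x) and apply the chain rule, so every y-derivative picks up a y' = dy/dx factor.

With everything moved to the left-hand side, differentiate term by term:
  d/dx[x^2/49] = 2x/49
  d/dx[y^2/36] = y·y'/18
  d/dx[-1] = 0

Separating the contributions that come from x directly and those that come through y:
  without y':      2x/49
  multiplying y':  y/18

so (2x/49) + (y/18)·y' = 0, and therefore
  dy/dx = -(2x/49)/(y/18) = -36x/(49y)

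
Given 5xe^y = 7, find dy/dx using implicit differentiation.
Apply d/dx to both sides, remembering that y depends on x. Each occurrence of y therefore brings in a y' = dy/dx via the chain rule.

With F(x, y) equal to the left-hand side minus the right, differentiate F term by term:
  d/dx[5x·e^(y)] = 5x·y'·e^(y) + 5e^(y)
  d/dx[-7] = 0
Adding these up, d/dx[F] = 0 becomes
  (5e^(y)) + (5x·e^(y))·y' = 0,
so isolating y',
  dy/dx = -(5e^(y))/(5x·e^(y)) = -1/x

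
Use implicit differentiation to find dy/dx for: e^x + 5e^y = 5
Apply d/dx to both sides, remembering that y depends on x. Each occurrence of y therefore brings in a y' = dy/dx via the chain rule.

With F(x, y) equal to the left-hand side minus the right, differentiate F term by term:
  d/dx[e^(x)] = e^(x)
  d/dx[5e^(y)] = 5·y'·e^(y)
  d/dx[-5] = 0
Adding these up, d/dx[F] = 0 becomes
  (e^(x)) + (5e^(y))·y' = 0,
so isolating y',
  dy/dx = -(e^(x))/(5e^(y)) = -e^(x - y)/5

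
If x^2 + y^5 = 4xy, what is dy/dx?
Differentiate both sides with respect to x, treating y as y(x). By the chain rule, any term containing y contributes a factor of y' = dy/dx when we differentiate it.

Move every term to one side and write the relation as F(x, y) = 0. Term by term,
  d/dx[x^2] = 2x
  d/dx[-4xy] = -4x·y' - 4y
  d/dx[y^5] = 5y^4·y'

The pieces without y' make up ∂F/∂x and the coefficient of y' is ∂F/∂y:
  ∂F/∂x = 2x - 4y,
  ∂F/∂y = -4x + 5y^4.

Since d/dx[F] = ∂F/∂x + (∂F/∂y)·y' = 0, solve for y':
  (∂F/∂y)·y' = -∂F/∂x
  dy/dx = -(∂F/∂x)/(∂F/∂y) = -(2x - 4y)/(-4x + 5y^4) = 2(x - 2y)/(4x - 5y^4)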